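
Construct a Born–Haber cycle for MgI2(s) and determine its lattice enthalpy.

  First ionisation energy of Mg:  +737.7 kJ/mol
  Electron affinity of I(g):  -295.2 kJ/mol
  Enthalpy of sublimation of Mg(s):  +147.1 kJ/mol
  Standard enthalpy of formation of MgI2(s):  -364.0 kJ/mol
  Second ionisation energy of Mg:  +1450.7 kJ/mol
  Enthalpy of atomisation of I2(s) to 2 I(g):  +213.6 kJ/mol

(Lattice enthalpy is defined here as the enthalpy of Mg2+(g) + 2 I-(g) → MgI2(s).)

U = -2322.7 kJ/mol

ΔHf° = 1·ΔHsub + 1·(ΣIE) + 1·D(I2) + 2·EA + U
-364.0 = 1·(+147.1) + 1·(+2188.4) + 1·(+213.6) + 2·(-295.2) + U
U = -364.0 − (+1958.7) = -2322.7 kJ/mol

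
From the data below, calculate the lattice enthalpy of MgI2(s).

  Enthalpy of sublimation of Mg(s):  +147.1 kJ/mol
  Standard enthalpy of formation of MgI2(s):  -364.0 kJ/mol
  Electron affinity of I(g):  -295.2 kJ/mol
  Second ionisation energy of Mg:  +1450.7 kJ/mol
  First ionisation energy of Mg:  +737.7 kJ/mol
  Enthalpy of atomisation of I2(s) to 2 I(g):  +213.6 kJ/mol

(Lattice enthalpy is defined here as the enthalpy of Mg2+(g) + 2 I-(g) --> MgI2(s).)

ΔHf° = 1·ΔHsub + 1·(ΣIE) + 1·D(I2) + 2·EA + U
-364.0 = 1·(+147.1) + 1·(+2188.4) + 1·(+213.6) + 2·(-295.2) + U
U = -364.0 − (+1958.7) = -2322.7 kJ/mol

U = -2322.7 kJ/mol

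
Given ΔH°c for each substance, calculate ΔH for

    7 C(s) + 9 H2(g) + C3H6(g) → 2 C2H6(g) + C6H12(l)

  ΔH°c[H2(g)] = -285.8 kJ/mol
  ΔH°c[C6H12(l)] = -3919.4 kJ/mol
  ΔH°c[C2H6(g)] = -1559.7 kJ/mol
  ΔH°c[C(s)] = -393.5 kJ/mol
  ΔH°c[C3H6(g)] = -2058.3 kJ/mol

Using ΔH = Σ nΔHc°(reactants) − Σ nΔHc°(products):
= [7·(-393.5) + 9·(-285.8) + 1·(-2058.3)] − [2·(-1559.7) + 1·(-3919.4)]
= -346.2 kJ/mol

ΔH = -346.2 kJ/mol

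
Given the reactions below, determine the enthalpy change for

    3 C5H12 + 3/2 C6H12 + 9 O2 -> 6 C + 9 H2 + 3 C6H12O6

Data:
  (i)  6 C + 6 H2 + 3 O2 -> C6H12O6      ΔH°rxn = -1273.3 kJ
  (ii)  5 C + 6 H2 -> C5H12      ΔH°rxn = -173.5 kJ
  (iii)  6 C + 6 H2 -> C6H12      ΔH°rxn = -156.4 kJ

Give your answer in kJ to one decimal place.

(i) × 3 (scale by 3 for the 3 C6H12O6): (3)·(-1273.3) = -3819.9 kJ
(ii) reversed and × 3 (C5H12 must end up as a reactant; scale by 3 for the 3 C5H12): (-3)·(-173.5) = +520.5 kJ
(iii) reversed and × 3/2 (reverse to put C6H12 on the reactant side; scale by 3/2 for the 3/2 C6H12): (-3/2)·(-156.4) = +234.6 kJ
ΔH°rxn = (-3819.9) + (+520.5) + (+234.6) = -3064.8 kJ

ΔH°rxn = -3064.8 kJ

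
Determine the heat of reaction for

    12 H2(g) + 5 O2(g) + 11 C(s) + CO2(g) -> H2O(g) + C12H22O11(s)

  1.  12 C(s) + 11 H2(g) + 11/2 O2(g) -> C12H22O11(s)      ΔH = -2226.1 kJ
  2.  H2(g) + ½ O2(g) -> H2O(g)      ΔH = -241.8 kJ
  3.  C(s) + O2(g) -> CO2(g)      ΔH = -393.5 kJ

ΔH = -2074.4 kJ

eq. 1 as written: -2226.1 kJ
eq. 2 as written: -241.8 kJ
eq. 3 reversed: +393.5 kJ
ΔH = (-2226.1) + (-241.8) + (+393.5) = -2074.4 kJ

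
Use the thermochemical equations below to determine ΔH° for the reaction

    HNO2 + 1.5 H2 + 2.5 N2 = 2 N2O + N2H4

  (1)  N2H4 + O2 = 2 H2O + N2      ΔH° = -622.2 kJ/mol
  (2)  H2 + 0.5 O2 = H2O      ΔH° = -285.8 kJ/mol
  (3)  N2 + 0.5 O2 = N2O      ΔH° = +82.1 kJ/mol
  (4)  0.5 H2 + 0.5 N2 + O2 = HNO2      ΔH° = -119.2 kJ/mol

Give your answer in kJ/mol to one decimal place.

(1) reversed (N2H4 must end up as a product): +622.2 kJ/mol
(2) × 2: (2)·(-285.8) = -571.6 kJ/mol
(3) × 2 (scale by 2 for the 2 N2O): (2)·(+82.1) = +164.2 kJ/mol
(4) reversed (reverse to put HNO2 on the reactant side): +119.2 kJ/mol
Summing the manipulated equations, ΔH° = (+622.2) + (-571.6) + (+164.2) + (+119.2) = 334.0 kJ/mol

ΔH° = 334.0 kJ/mol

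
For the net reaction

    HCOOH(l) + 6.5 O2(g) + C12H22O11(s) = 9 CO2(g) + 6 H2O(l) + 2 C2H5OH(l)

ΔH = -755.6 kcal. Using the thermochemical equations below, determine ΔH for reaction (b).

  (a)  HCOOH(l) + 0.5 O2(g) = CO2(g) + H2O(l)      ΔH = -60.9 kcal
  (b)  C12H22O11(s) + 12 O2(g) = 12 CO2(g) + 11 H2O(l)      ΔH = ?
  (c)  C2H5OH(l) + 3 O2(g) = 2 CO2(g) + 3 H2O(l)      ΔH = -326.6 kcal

(a) as written: -60.9 kcal
(b) as written: contributes x
(c) reversed and × 2: (-2)·(-326.6) = +653.2 kcal
-755.6 = (-60.9) + (+653.2) + x
x = (-755.6 − (+592.3)) / (1) = -1347.9 kcal

ΔH = -1347.9 kcal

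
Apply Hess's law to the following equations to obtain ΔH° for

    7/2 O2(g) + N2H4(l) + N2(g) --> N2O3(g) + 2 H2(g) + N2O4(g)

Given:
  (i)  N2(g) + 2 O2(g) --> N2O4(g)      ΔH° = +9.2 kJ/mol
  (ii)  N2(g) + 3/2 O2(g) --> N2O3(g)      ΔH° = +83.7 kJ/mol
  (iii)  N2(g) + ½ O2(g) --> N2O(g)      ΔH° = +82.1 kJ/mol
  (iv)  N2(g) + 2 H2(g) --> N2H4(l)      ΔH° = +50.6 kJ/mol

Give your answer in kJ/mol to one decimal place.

ΔH° = 42.3 kJ/mol

(i) as written: +9.2 kJ/mol
(ii) as written: +83.7 kJ/mol
(iii): not needed.
(iv) reversed: -50.6 kJ/mol
By Hess's law, ΔH° = (+9.2) + (+83.7) + (-50.6) = 42.3 kJ/mol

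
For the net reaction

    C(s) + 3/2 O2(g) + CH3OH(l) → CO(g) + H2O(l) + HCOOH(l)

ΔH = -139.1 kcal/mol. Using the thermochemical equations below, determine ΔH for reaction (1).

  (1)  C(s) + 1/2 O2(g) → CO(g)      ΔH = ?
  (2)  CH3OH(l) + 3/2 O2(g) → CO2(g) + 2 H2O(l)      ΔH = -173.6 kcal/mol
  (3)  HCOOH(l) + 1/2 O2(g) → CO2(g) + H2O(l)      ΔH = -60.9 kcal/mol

ΔH = -26.4 kcal/mol

(1) as written: contributes x
(2) as written: -173.6 kcal/mol
(3) reversed: +60.9 kcal/mol
-139.1 = (-173.6) + (+60.9) + x
x = (-139.1 − (-112.7)) / (1) = -26.4 kcal/mol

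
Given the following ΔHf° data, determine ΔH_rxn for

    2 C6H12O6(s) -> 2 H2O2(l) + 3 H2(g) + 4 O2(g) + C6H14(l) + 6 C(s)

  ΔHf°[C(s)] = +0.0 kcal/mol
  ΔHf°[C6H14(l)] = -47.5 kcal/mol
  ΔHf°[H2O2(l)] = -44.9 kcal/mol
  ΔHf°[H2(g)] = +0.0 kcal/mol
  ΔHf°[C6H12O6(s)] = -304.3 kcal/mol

ΔH_rxn = 471.3 kcal/mol

ΔH°rxn = Σ nΔHf°(products) − Σ nΔHf°(reactants).
Products: 2·(-44.9) + 3·(+0.0) + 4·(+0.0) + 1·(-47.5) + 6·(+0.0) = -137.3
Reactants: 2·(-304.3) = -608.6
ΔH_rxn = (-137.3) − (-608.6) = 471.3 kcal/mol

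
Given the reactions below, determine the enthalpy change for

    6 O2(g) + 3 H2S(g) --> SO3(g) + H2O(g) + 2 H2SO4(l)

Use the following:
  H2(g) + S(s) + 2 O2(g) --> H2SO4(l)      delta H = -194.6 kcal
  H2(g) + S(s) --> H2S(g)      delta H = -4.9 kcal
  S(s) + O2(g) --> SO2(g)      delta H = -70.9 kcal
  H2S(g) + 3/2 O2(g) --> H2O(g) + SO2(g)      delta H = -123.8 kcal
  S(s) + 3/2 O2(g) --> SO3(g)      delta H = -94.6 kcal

equation 1 × 2 (scale by 2 for the 2 H2SO4(l)): (2)·(-194.6) = -389.2 kcal
equation 2 reversed and × 2: (-2)·(-4.9) = +9.8 kcal
equation 3 reversed: +70.9 kcal
equation 4 as written (H2O(g) already on the product side): -123.8 kcal
equation 5 as written (SO3(g) already on the product side): -94.6 kcal
delta H = (2)·(-194.6) + (-2)·(-4.9) + (-1)·(-70.9) + (1)·(-123.8) + (1)·(-94.6) = -526.9 kcal

delta H = -526.9 kcal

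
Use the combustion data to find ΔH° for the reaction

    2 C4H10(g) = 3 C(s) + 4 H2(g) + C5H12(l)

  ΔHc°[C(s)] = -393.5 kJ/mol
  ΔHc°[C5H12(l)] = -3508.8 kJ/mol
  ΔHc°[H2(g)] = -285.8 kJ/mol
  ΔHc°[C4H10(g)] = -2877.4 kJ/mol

With combustion enthalpies, reactants minus products:
= [2·(-2877.4)] − [3·(-393.5) + 4·(-285.8) + 1·(-3508.8)]
= 77.7 kJ/mol

ΔH° = 77.7 kJ/mol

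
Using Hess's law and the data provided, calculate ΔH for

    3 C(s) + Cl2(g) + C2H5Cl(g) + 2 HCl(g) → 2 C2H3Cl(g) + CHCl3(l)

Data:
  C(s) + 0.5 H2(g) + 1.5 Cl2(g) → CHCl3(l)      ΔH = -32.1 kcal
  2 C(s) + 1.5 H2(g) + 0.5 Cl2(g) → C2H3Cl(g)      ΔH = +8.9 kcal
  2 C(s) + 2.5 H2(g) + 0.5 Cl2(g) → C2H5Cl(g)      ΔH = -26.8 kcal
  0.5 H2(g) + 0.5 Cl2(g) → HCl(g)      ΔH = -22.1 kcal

ΔH = 56.7 kcal

equation 1 as written: -32.1 kcal
equation 2 × 2: (2)·(+8.9) = +17.8 kcal
equation 3 reversed: +26.8 kcal
equation 4 reversed and × 2: (-2)·(-22.1) = +44.2 kcal
ΔH = (1)·(-32.1) + (2)·(+8.9) + (-1)·(-26.8) + (-2)·(-22.1) = 56.7 kcal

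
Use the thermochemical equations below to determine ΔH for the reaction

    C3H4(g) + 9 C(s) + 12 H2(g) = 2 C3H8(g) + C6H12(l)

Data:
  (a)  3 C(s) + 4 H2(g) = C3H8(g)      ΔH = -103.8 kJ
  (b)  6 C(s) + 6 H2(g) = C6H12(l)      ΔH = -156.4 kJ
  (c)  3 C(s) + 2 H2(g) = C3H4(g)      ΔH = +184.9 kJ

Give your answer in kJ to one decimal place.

ΔH = -548.9 kJ

(a) × 2 (×2 to match 2 C3H8(g) in the target): (2)·(-103.8) = -207.6 kJ
(b) as written (C6H12(l) already on the product side): -156.4 kJ
(c) reversed (reverse to put C3H4(g) on the reactant side): -184.9 kJ
Combining the equations, ΔH = (2)·(-103.8) + (1)·(-156.4) + (-1)·(+184.9) = -548.9 kJ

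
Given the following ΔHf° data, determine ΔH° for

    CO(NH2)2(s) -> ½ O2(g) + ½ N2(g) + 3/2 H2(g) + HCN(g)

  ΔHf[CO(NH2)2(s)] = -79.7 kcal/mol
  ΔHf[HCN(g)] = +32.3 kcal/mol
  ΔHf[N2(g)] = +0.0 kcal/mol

Products: 1/2·(+0.0) + 1/2·(+0.0) + 3/2·(+0.0) + 1·(+32.3) = +32.3
Reactants: 1·(-79.7) = -79.7
ΔH° = (+32.3) − (-79.7) = 112.0 kcal/mol

ΔH° = 112.0 kcal/mol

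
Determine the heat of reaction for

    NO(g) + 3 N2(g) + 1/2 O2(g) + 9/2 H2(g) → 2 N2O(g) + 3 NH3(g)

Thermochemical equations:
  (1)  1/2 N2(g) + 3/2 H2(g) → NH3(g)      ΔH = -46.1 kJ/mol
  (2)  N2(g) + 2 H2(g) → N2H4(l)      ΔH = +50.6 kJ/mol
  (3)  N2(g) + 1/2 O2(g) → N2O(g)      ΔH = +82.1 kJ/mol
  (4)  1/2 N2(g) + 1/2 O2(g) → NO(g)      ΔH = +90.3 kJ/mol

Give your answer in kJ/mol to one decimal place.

ΔH = -64.4 kJ/mol

(1) × 3: (3)·(-46.1) = -138.3 kJ/mol
(2): not needed.
(3) × 2: (2)·(+82.1) = +164.2 kJ/mol
(4) reversed: -90.3 kJ/mol
Since enthalpy is a state function, ΔH = (-138.3) + (+164.2) + (-90.3) = -64.4 kJ/mol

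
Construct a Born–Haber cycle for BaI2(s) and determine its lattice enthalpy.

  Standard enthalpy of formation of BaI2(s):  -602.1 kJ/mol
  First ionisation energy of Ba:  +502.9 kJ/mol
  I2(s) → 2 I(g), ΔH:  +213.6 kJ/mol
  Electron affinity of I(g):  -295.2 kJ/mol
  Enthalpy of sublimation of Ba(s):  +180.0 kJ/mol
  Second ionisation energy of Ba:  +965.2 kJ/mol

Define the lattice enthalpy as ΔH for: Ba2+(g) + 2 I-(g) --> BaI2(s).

U = -1873.4 kJ/mol

ΔHf° = 1·ΔHsub + 1·(ΣIE) + 1·D(I2) + 2·EA + U
-602.1 = 1·(+180.0) + 1·(+1468.1) + 1·(+213.6) + 2·(-295.2) + U
U = -602.1 − (+1271.3) = -1873.4 kJ/mol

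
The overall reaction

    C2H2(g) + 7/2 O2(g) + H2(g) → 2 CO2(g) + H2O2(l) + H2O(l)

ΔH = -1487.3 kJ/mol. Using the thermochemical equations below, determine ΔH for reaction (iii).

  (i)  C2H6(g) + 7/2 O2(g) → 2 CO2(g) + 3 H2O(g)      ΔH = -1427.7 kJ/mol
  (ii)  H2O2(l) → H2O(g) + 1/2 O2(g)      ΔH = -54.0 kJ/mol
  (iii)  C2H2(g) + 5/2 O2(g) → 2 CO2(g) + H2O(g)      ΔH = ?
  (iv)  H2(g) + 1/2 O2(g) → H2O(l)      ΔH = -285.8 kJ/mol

(i): not needed.
(ii) reversed: +54.0 kJ/mol
(iii) as written: contributes x
(iv) as written: -285.8 kJ/mol
-1487.3 = (+54.0) + (-285.8) + x
x = (-1487.3 − (-231.8)) / (1) = -1255.5 kJ/mol

ΔH = -1255.5 kJ/mol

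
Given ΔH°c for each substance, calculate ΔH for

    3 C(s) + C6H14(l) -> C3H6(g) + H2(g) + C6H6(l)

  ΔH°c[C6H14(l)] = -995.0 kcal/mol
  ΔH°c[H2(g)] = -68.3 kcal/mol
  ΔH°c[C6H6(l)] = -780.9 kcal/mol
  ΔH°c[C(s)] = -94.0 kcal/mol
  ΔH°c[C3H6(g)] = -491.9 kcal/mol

ΔH = 64.1 kcal/mol

Using ΔH = Σ nΔHc°(reactants) − Σ nΔHc°(products):
= [3·(-94.0) + 1·(-995.0)] − [1·(-491.9) + 1·(-68.3) + 1·(-780.9)]
= 64.1 kcal/mol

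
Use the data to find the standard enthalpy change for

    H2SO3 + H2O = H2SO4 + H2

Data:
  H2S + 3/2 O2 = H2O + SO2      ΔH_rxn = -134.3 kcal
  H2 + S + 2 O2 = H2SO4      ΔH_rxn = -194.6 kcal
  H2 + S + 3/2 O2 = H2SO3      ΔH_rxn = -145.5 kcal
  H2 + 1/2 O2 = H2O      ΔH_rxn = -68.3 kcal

equation 1: not needed (H2S appears nowhere else).
equation 2 as written (H2SO4 already on the product side): -194.6 kcal
equation 3 reversed (H2SO3 must end up as a reactant): +145.5 kcal
equation 4 reversed: +68.3 kcal
ΔH_rxn = (-194.6) + (+145.5) + (+68.3) = 19.2 kcal

ΔH_rxn = 19.2 kcal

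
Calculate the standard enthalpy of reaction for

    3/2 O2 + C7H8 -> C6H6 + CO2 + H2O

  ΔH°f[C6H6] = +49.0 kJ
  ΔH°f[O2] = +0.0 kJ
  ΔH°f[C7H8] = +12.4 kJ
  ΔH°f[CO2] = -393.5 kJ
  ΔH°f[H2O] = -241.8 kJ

ΔH_rxn = -598.7 kJ

Products: 1·(+49.0) + 1·(-393.5) + 1·(-241.8) = -586.3
Reactants: 3/2·(+0.0) + 1·(+12.4) = +12.4
ΔH_rxn = (-586.3) − (+12.4) = -598.7 kJ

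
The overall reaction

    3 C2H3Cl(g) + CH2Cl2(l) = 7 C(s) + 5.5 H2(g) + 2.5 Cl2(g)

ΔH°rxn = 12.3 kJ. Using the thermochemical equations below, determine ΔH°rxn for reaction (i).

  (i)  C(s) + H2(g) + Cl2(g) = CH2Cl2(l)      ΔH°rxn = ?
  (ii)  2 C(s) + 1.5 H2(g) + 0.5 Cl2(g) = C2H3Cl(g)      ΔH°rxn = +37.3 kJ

ΔH°rxn = -124.2 kJ

(i) reversed: contributes −x
(ii) reversed and × 3: (-3)·(+37.3) = -111.9 kJ
+12.3 = (-111.9) − x
x = (+12.3 − (-111.9)) / (-1) = -124.2 kJ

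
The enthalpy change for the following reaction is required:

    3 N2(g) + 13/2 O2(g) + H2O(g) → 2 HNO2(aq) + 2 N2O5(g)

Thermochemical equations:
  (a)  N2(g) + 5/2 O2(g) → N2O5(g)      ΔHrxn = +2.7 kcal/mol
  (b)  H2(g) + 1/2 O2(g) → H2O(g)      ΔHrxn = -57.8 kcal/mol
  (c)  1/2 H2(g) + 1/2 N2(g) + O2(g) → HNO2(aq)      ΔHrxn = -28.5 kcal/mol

(a) × 2: (2)·(+2.7) = +5.4 kcal/mol
(b) reversed: +57.8 kcal/mol
(c) × 2: (2)·(-28.5) = -57.0 kcal/mol
Combining the equations, ΔHrxn = (+5.4) + (+57.8) + (-57.0) = 6.2 kcal/mol

ΔHrxn = 6.2 kcal/mol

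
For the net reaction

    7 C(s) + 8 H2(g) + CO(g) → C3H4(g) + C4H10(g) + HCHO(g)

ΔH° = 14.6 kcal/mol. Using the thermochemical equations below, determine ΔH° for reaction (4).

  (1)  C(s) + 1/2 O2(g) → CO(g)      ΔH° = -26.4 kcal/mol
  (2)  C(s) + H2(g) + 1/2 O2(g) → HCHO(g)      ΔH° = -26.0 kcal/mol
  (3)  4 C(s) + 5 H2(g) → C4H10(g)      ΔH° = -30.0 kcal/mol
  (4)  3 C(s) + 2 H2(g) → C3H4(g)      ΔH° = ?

ΔH° = 44.2 kcal/mol

(1) reversed (CO(g) must end up as a reactant): +26.4 kcal/mol
(2) as written (HCHO(g) already on the product side): -26.0 kcal/mol
(3) as written (C4H10(g) already on the product side): -30.0 kcal/mol
(4) as written (C3H4(g) already on the product side): contributes x
+14.6 = (+26.4) + (-26.0) + (-30.0) + x
x = (+14.6 − (-29.6)) / (1) = 44.2 kcal/mol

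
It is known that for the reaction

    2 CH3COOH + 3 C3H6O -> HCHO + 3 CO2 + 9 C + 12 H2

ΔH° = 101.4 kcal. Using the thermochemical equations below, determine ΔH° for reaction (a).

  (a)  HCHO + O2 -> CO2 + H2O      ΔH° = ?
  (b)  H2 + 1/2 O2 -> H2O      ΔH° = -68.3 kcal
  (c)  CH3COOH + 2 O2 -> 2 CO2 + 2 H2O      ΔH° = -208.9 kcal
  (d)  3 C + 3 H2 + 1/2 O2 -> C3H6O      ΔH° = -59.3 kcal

ΔH° = -136.4 kcal

(a) reversed (HCHO must end up as a product): contributes −x
(b) reversed and × 3: (-3)·(-68.3) = +204.9 kcal
(c) × 2 (scale by 2 for the 2 CH3COOH): (2)·(-208.9) = -417.8 kcal
(d) reversed and × 3 (C3H6O must end up as a reactant; scale by 3 for the 3 C3H6O): (-3)·(-59.3) = +177.9 kcal
+101.4 = (+204.9) + (-417.8) + (+177.9) − x
x = (+101.4 − (-35.0)) / (-1) = -136.4 kcal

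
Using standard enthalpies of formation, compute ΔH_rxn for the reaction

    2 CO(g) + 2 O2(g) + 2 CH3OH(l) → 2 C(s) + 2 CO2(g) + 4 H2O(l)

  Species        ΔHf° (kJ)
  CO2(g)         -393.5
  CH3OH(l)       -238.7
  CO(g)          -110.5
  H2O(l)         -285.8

Products: 2·(+0.0) + 2·(-393.5) + 4·(-285.8) = -1930.2
Reactants: 2·(-110.5) + 2·(+0.0) + 2·(-238.7) = -698.4
ΔH_rxn = (-1930.2) − (-698.4) = -1231.8 kJ

ΔH_rxn = -1231.8 kJ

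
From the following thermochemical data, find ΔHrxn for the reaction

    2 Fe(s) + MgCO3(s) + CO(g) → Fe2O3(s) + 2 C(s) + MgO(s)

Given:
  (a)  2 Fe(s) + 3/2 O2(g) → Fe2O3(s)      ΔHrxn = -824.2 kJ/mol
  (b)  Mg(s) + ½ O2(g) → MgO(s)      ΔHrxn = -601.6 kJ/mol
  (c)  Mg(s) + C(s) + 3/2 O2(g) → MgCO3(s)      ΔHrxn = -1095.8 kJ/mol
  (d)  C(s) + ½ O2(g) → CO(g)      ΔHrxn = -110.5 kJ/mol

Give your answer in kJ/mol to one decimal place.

ΔHrxn = -219.5 kJ/mol

(a) as written: -824.2 kJ/mol
(b) as written: -601.6 kJ/mol
(c) reversed: +1095.8 kJ/mol
(d) reversed: +110.5 kJ/mol
By Hess's law, ΔHrxn = (-824.2) + (-601.6) + (+1095.8) + (+110.5) = -219.5 kJ/mol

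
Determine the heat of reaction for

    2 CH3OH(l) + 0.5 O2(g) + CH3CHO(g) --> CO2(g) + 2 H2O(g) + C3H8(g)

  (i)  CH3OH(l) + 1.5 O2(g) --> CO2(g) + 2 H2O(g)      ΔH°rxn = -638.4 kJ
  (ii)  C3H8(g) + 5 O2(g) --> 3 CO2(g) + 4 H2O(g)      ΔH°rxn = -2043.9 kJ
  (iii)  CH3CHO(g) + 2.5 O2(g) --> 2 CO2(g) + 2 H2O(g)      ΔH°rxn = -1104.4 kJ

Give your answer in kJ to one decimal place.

ΔH°rxn = -337.3 kJ

(i) × 2: (2)·(-638.4) = -1276.8 kJ
(ii) reversed: +2043.9 kJ
(iii) as written: -1104.4 kJ
By Hess's law, ΔH°rxn = (2)·(-638.4) + (-1)·(-2043.9) + (1)·(-1104.4) = -337.3 kJ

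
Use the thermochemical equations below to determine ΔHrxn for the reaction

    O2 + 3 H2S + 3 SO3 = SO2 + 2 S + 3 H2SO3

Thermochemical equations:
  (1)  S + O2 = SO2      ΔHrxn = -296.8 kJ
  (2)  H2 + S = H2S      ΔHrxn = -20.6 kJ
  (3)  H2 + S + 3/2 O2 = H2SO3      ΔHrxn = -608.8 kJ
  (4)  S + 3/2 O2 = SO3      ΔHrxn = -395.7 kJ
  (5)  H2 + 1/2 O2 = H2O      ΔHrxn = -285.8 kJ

(1) as written: -296.8 kJ
(2) reversed and × 3: (-3)·(-20.6) = +61.8 kJ
(3) × 3: (3)·(-608.8) = -1826.4 kJ
(4) reversed and × 3: (-3)·(-395.7) = +1187.1 kJ
(5): not needed.
Summing the manipulated equations, ΔHrxn = (-296.8) + (+61.8) + (-1826.4) + (+1187.1) = -874.3 kJ

ΔHrxn = -874.3 kJ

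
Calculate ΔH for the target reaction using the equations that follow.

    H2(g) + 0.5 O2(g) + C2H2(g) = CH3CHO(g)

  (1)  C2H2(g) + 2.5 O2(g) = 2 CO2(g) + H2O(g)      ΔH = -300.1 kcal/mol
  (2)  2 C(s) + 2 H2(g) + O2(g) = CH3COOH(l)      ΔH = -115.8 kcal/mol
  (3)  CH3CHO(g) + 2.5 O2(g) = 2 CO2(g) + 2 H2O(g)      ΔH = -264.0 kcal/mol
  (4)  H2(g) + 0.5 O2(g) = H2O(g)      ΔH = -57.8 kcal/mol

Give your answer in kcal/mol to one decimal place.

ΔH = -93.9 kcal/mol

(1) as written: -300.1 kcal/mol
(2): not needed.
(3) reversed: +264.0 kcal/mol
(4) as written: -57.8 kcal/mol
ΔH = (1)·(-300.1) + (-1)·(-264.0) + (1)·(-57.8) = -93.9 kcal/mol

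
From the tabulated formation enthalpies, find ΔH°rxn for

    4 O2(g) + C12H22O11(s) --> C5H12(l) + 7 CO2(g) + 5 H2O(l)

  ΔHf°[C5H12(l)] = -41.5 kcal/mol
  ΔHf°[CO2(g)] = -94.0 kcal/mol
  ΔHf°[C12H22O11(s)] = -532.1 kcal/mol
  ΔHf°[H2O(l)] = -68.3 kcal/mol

Products: 1·(-41.5) + 7·(-94.0) + 5·(-68.3) = -1041.0
Reactants: 4·(+0.0) + 1·(-532.1) = -532.1
ΔH°rxn = (-1041.0) − (-532.1) = -508.9 kcal/mol

ΔH°rxn = -508.9 kcal/mol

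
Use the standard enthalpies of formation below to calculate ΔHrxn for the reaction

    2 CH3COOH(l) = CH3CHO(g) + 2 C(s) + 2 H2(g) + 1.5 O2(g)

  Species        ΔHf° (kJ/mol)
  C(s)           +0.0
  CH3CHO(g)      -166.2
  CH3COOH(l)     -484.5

ΔHrxn = 802.8 kJ/mol

ΔH°rxn = Σ nΔHf°(products) − Σ nΔHf°(reactants).
Products: 1·(-166.2) + 2·(+0.0) + 2·(+0.0) + 3/2·(+0.0) = -166.2
Reactants: 2·(-484.5) = -969.0
ΔHrxn = (-166.2) − (-969.0) = 802.8 kJ/mol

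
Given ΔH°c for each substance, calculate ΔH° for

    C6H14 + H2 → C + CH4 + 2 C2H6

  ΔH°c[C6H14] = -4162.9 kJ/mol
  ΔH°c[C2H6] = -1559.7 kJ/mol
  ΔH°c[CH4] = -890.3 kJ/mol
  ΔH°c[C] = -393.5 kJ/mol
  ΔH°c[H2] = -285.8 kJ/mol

Using ΔH = Σ nΔHc°(reactants) − Σ nΔHc°(products):
= [1·(-4162.9) + 1·(-285.8)] − [1·(-393.5) + 1·(-890.3) + 2·(-1559.7)]
= -45.5 kJ/mol

ΔH° = -45.5 kJ/mol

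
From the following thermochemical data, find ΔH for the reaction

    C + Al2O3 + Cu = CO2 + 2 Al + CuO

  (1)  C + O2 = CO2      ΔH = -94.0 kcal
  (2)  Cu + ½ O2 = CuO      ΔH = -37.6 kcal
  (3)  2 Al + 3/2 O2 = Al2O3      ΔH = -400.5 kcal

(1) as written (CO2 already on the product side): -94.0 kcal
(2) as written (CuO already on the product side): -37.6 kcal
(3) reversed (Al2O3 must end up as a reactant): +400.5 kcal
Combining the equations, ΔH = (1)·(-94.0) + (1)·(-37.6) + (-1)·(-400.5) = 268.9 kcal

ΔH = 268.9 kcal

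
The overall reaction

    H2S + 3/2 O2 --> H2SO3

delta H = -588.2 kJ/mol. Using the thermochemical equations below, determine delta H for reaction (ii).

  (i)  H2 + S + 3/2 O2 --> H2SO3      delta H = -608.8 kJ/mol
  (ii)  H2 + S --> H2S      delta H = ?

delta H = -20.6 kJ/mol

(i) as written (H2SO3 already on the product side): -608.8 kJ/mol
(ii) reversed (H2S must end up as a reactant): contributes −x
-588.2 = (-608.8) − x
x = (-588.2 − (-608.8)) / (-1) = -20.6 kJ/mol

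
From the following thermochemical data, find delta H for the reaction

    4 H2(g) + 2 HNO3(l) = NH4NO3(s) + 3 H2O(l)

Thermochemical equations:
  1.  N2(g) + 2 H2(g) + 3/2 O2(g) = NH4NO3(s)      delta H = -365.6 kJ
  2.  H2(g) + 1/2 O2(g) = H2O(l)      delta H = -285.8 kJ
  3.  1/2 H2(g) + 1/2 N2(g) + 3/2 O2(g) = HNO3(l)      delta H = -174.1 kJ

delta H = -874.8 kJ

eq. 1 as written: -365.6 kJ
eq. 2 × 3: (3)·(-285.8) = -857.4 kJ
eq. 3 reversed and × 2: (-2)·(-174.1) = +348.2 kJ
Combining the equations, delta H = (1)·(-365.6) + (3)·(-285.8) + (-2)·(-174.1) = -874.8 kJ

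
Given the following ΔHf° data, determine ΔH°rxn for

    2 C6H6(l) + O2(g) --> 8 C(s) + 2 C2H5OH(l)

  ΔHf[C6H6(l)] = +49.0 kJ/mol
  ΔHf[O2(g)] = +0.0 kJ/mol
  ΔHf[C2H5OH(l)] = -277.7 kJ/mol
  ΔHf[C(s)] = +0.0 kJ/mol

ΔH°rxn = Σ nΔHf°(products) − Σ nΔHf°(reactants).
Products: 8·(+0.0) + 2·(-277.7) = -555.4
Reactants: 2·(+49.0) + 1·(+0.0) = +98.0
ΔH°rxn = (-555.4) − (+98.0) = -653.4 kJ/mol

ΔH°rxn = -653.4 kJ/mol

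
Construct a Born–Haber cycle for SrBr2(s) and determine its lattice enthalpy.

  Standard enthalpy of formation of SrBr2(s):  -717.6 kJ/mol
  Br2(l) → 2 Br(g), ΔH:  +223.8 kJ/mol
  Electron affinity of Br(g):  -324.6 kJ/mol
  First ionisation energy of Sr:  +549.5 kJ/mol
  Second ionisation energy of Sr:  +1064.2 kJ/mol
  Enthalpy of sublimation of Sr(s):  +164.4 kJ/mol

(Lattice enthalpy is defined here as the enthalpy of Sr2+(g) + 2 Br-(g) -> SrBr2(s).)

U = -2070.3 kJ/mol

ΔHf° = 1·ΔHsub + 1·(ΣIE) + 1·D(Br2) + 2·EA + U
-717.6 = 1·(+164.4) + 1·(+1613.7) + 1·(+223.8) + 2·(-324.6) + U
U = -717.6 − (+1352.7) = -2070.3 kJ/mol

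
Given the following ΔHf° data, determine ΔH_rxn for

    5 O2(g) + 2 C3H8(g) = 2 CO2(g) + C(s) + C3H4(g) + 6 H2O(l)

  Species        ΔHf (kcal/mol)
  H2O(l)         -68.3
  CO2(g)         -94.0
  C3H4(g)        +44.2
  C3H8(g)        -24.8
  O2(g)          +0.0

ΔH°rxn = Σ nΔHf°(products) − Σ nΔHf°(reactants).
Products: 2·(-94.0) + 1·(+0.0) + 1·(+44.2) + 6·(-68.3) = -553.6
Reactants: 5·(+0.0) + 2·(-24.8) = -49.6
ΔH_rxn = (-553.6) − (-49.6) = -504.0 kcal/mol

ΔH_rxn = -504.0 kcal/mol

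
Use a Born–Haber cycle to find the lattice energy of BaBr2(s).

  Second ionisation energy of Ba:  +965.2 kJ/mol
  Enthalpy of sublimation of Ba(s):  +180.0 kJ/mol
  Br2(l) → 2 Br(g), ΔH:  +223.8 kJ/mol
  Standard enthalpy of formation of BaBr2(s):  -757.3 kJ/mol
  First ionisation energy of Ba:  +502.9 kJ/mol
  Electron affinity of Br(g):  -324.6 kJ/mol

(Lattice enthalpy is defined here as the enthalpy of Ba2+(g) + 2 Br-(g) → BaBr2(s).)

ΔHf° = 1·ΔHsub + 1·(ΣIE) + 1·D(Br2) + 2·EA + U
-757.3 = 1·(+180.0) + 1·(+1468.1) + 1·(+223.8) + 2·(-324.6) + U
U = -757.3 − (+1222.7) = -1980.0 kJ/mol

U = -1980.0 kJ/mol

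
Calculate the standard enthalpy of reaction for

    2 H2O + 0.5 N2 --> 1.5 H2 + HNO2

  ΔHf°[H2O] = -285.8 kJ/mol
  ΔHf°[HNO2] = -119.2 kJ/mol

ΔH° = 452.4 kJ/mol

Products: 3/2·(+0.0) + 1·(-119.2) = -119.2
Reactants: 2·(-285.8) + 1/2·(+0.0) = -571.6
ΔH° = (-119.2) − (-571.6) = 452.4 kJ/mol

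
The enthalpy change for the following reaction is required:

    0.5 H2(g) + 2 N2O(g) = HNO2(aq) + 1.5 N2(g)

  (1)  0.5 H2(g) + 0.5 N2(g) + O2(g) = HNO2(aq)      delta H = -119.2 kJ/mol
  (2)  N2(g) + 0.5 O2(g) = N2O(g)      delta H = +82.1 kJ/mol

delta H = -283.4 kJ/mol

(1) as written (HNO2(aq) already on the product side): -119.2 kJ/mol
(2) reversed and × 2 (reverse to put N2O(g) on the reactant side; scale by 2 for the 2 N2O(g)): (-2)·(+82.1) = -164.2 kJ/mol
delta H = (-119.2) + (-164.2) = -283.4 kJ/mol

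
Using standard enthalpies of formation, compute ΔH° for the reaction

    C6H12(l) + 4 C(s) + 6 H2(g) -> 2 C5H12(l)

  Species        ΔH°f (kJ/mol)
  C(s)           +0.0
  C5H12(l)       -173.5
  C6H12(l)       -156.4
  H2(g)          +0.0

Products: 2·(-173.5) = -347.0
Reactants: 1·(-156.4) + 4·(+0.0) + 6·(+0.0) = -156.4
ΔH° = (-347.0) − (-156.4) = -190.6 kJ/mol

ΔH° = -190.6 kJ/mol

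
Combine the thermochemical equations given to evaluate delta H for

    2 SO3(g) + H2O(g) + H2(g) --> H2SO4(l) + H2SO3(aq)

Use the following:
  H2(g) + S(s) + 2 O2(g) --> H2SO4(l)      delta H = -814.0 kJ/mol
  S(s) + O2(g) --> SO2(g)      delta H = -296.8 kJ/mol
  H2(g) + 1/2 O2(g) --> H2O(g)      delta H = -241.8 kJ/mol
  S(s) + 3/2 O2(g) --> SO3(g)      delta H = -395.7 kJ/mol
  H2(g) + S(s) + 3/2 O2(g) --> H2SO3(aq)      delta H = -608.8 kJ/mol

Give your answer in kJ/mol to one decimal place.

equation 1 as written (H2SO4(l) already on the product side): -814.0 kJ/mol
equation 2: not needed (SO2(g) appears nowhere else).
equation 3 reversed (reverse to put H2O(g) on the reactant side): +241.8 kJ/mol
equation 4 reversed and × 2 (reverse to put SO3(g) on the reactant side; scale by 2 for the 2 SO3(g)): (-2)·(-395.7) = +791.4 kJ/mol
equation 5 as written (H2SO3(aq) already on the product side): -608.8 kJ/mol
delta H = (1)·(-814.0) + (-1)·(-241.8) + (-2)·(-395.7) + (1)·(-608.8) = -389.6 kJ/mol

delta H = -389.6 kJ/mol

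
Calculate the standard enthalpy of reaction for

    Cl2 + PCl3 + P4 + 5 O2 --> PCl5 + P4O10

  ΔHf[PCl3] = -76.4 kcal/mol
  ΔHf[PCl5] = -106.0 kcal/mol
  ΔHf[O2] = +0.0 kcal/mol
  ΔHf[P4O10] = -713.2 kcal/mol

Products: 1·(-106.0) + 1·(-713.2) = -819.2
Reactants: 1·(+0.0) + 1·(-76.4) + 1·(+0.0) + 5·(+0.0) = -76.4
ΔH°rxn = (-819.2) − (-76.4) = -742.8 kcal/mol

ΔH°rxn = -742.8 kcal/mol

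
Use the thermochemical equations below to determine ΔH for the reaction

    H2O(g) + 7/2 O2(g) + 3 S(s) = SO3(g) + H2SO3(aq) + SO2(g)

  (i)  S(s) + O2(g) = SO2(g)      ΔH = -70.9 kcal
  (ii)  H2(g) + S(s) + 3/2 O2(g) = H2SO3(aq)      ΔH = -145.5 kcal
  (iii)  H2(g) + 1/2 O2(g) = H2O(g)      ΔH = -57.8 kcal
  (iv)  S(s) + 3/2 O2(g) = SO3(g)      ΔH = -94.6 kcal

ΔH = -253.2 kcal

(i) as written: -70.9 kcal
(ii) as written: -145.5 kcal
(iii) reversed: +57.8 kcal
(iv) as written: -94.6 kcal
Combining the equations, ΔH = (-70.9) + (-145.5) + (+57.8) + (-94.6) = -253.2 kcal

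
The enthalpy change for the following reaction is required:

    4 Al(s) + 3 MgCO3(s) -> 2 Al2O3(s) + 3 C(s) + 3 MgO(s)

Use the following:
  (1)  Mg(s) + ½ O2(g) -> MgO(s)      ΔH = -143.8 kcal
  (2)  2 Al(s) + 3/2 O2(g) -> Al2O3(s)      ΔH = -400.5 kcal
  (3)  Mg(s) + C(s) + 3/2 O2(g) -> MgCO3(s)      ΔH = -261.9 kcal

(1) × 3: (3)·(-143.8) = -431.4 kcal
(2) × 2: (2)·(-400.5) = -801.0 kcal
(3) reversed and × 3: (-3)·(-261.9) = +785.7 kcal
Since enthalpy is a state function, ΔH = (-431.4) + (-801.0) + (+785.7) = -446.7 kcal

ΔH = -446.7 kcal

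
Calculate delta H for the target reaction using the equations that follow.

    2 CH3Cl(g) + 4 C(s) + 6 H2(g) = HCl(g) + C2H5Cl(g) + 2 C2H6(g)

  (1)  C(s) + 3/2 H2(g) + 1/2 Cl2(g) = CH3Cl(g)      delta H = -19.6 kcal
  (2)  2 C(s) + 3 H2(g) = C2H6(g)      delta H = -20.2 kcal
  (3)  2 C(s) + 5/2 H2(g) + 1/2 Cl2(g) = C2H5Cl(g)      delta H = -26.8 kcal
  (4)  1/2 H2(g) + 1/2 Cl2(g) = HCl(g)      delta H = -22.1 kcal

delta H = -50.1 kcal

(1) reversed and × 2 (reverse to put CH3Cl(g) on the reactant side; scale by 2 for the 2 CH3Cl(g)): (-2)·(-19.6) = +39.2 kcal
(2) × 2 (scale by 2 for the 2 C2H6(g)): (2)·(-20.2) = -40.4 kcal
(3) as written (C2H5Cl(g) already on the product side): -26.8 kcal
(4) as written (HCl(g) already on the product side): -22.1 kcal
Since enthalpy is a state function, delta H = (+39.2) + (-40.4) + (-26.8) + (-22.1) = -50.1 kcal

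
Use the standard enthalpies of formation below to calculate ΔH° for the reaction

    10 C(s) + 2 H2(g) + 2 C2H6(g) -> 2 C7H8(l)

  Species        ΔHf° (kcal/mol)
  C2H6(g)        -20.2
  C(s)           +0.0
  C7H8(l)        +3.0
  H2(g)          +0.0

ΔH° = 46.4 kcal/mol

Products: 2·(+3.0) = +6.0
Reactants: 10·(+0.0) + 2·(+0.0) + 2·(-20.2) = -40.4
ΔH° = (+6.0) − (-40.4) = 46.4 kcal/mol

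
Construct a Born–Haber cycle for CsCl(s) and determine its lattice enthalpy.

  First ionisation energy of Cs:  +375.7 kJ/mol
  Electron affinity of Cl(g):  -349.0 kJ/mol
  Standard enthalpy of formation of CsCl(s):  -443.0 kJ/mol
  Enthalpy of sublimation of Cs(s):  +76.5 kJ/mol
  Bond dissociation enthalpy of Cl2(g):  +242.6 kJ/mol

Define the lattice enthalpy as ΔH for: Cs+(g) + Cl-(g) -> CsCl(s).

U = -667.5 kJ/mol

ΔHf° = 1·ΔHsub + 1·(ΣIE) + 1/2·D(Cl2) + 1·EA + U
-443.0 = 1·(+76.5) + 1·(+375.7) + 1/2·(+242.6) + 1·(-349.0) + U
U = -443.0 − (+224.5) = -667.5 kJ/mol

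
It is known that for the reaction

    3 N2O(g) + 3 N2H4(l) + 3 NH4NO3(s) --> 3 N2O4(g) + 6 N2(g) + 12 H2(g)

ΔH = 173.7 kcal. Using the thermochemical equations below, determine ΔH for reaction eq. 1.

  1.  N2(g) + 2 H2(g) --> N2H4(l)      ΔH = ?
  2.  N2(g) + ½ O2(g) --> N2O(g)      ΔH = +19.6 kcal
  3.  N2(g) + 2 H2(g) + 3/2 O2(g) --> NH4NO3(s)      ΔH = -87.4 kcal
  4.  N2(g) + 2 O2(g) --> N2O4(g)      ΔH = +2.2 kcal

ΔH = 12.1 kcal

eq. 1 reversed and × 3 (reverse to put N2H4(l) on the reactant side; scale by 3 for the 3 N2H4(l)): contributes −3·x
eq. 2 reversed and × 3 (N2O(g) must end up as a reactant; scale by 3 for the 3 N2O(g)): (-3)·(+19.6) = -58.8 kcal
eq. 3 reversed and × 3 (NH4NO3(s) must end up as a reactant; scale by 3 for the 3 NH4NO3(s)): (-3)·(-87.4) = +262.2 kcal
eq. 4 × 3 (×3 to match 3 N2O4(g) in the target): (3)·(+2.2) = +6.6 kcal
+173.7 = (-58.8) + (+262.2) + (+6.6) − 3·x
x = (+173.7 − (+210.0)) / (-3) = 12.1 kcal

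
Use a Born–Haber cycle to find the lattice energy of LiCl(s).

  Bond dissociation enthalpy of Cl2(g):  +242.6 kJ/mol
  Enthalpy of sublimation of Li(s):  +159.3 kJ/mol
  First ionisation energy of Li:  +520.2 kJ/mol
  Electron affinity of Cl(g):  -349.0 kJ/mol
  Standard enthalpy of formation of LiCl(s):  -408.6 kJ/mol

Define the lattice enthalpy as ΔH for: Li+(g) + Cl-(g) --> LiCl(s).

ΔHf° = 1·ΔHsub + 1·(ΣIE) + 1/2·D(Cl2) + 1·EA + U
-408.6 = 1·(+159.3) + 1·(+520.2) + 1/2·(+242.6) + 1·(-349.0) + U
U = -408.6 − (+451.8) = -860.4 kJ/mol

U = -860.4 kJ/mol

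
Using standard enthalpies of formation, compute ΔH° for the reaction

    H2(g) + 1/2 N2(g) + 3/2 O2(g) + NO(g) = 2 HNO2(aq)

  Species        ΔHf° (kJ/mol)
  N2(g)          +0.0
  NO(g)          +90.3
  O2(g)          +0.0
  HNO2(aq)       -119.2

ΔH° = -328.7 kJ/mol

ΔH°rxn = Σ nΔHf°(products) − Σ nΔHf°(reactants).
Products: 2·(-119.2) = -238.4
Reactants: 1·(+0.0) + 1/2·(+0.0) + 3/2·(+0.0) + 1·(+90.3) = +90.3
ΔH° = (-238.4) − (+90.3) = -328.7 kJ/mol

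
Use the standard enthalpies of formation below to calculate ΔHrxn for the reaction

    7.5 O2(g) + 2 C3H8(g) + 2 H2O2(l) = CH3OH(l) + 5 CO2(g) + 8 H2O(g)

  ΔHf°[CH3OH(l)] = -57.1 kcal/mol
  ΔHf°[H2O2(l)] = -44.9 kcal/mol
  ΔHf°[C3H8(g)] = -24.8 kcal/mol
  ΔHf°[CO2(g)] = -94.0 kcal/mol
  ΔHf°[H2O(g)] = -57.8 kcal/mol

ΔHrxn = -850.1 kcal/mol

Products: 1·(-57.1) + 5·(-94.0) + 8·(-57.8) = -989.5
Reactants: 15/2·(+0.0) + 2·(-24.8) + 2·(-44.9) = -139.4
ΔHrxn = (-989.5) − (-139.4) = -850.1 kcal/mol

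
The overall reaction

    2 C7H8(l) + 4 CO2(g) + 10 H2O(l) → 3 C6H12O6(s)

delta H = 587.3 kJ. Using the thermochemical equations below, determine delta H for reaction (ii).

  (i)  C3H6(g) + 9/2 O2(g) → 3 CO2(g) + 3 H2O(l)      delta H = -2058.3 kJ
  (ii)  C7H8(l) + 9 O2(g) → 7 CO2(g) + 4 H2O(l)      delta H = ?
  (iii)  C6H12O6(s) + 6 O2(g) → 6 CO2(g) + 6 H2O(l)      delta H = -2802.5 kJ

(i): not needed.
(ii) × 2: contributes 2·x
(iii) reversed and × 3: (-3)·(-2802.5) = +8407.5 kJ
+587.3 = (+8407.5) + 2·x
x = (+587.3 − (+8407.5)) / (2) = -3910.1 kJ

delta H = -3910.1 kJ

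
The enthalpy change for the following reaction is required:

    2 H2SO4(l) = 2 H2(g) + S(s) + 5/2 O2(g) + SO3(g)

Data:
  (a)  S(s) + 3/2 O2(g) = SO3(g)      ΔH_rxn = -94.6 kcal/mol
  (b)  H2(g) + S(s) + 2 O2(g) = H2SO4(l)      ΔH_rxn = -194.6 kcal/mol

ΔH_rxn = 294.6 kcal/mol

(a) as written (SO3(g) already on the product side): -94.6 kcal/mol
(b) reversed and × 2 (H2SO4(l) must end up as a reactant; ×2 to match 2 H2SO4(l) in the target): (-2)·(-194.6) = +389.2 kcal/mol
Summing the manipulated equations, ΔH_rxn = (1)·(-94.6) + (-2)·(-194.6) = 294.6 kcal/mol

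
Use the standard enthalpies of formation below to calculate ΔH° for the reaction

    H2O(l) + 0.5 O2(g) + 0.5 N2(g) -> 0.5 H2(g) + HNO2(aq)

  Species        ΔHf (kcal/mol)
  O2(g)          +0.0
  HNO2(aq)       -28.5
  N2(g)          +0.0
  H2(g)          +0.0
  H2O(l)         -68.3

ΔH° = 39.8 kcal/mol

Products: 1/2·(+0.0) + 1·(-28.5) = -28.5
Reactants: 1·(-68.3) + 1/2·(+0.0) + 1/2·(+0.0) = -68.3
ΔH° = (-28.5) − (-68.3) = 39.8 kcal/mol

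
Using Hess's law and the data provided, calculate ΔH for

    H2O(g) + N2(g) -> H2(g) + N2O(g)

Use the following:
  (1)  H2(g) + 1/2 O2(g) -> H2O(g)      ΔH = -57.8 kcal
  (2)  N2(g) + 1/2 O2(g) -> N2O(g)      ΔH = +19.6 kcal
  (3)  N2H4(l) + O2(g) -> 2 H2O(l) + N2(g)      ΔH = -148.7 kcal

(1) reversed: +57.8 kcal
(2) as written: +19.6 kcal
(3): not needed.
By Hess's law, ΔH = (-1)·(-57.8) + (1)·(+19.6) = 77.4 kcal

ΔH = 77.4 kcal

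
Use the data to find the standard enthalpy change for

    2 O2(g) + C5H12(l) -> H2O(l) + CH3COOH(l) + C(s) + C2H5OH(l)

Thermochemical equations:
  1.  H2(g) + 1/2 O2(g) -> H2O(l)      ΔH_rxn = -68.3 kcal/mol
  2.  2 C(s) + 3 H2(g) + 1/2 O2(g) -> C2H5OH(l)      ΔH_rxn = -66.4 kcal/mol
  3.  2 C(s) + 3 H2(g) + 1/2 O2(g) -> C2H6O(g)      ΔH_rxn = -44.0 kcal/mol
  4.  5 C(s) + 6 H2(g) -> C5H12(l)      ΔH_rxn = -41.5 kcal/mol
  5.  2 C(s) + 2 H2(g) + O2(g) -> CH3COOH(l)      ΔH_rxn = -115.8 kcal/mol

ΔH_rxn = -209.0 kcal/mol

eq. 1 as written (H2O(l) already on the product side): -68.3 kcal/mol
eq. 2 as written (C2H5OH(l) already on the product side): -66.4 kcal/mol
eq. 3: not needed (C2H6O(g) appears nowhere else).
eq. 4 reversed (C5H12(l) must end up as a reactant): +41.5 kcal/mol
eq. 5 as written (CH3COOH(l) already on the product side): -115.8 kcal/mol
ΔH_rxn = (1)·(-68.3) + (1)·(-66.4) + (-1)·(-41.5) + (1)·(-115.8) = -209.0 kcal/mol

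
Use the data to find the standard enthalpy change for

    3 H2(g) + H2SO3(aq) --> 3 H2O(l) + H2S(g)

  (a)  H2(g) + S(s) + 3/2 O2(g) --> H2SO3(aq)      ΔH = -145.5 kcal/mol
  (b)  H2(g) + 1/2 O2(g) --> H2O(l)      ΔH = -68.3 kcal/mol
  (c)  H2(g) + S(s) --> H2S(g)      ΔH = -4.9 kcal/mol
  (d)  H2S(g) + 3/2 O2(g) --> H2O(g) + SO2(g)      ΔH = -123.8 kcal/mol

ΔH = -64.3 kcal/mol

(a) reversed: +145.5 kcal/mol
(b) × 3: (3)·(-68.3) = -204.9 kcal/mol
(c) as written: -4.9 kcal/mol
(d): not needed.
Summing the manipulated equations, ΔH = (-1)·(-145.5) + (3)·(-68.3) + (1)·(-4.9) = -64.3 kcal/mol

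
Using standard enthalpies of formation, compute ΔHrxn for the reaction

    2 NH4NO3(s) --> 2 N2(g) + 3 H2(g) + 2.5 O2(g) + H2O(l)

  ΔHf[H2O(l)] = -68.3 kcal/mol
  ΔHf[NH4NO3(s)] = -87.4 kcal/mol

Products: 2·(+0.0) + 3·(+0.0) + 5/2·(+0.0) + 1·(-68.3) = -68.3
Reactants: 2·(-87.4) = -174.8
ΔHrxn = (-68.3) − (-174.8) = 106.5 kcal/mol

ΔHrxn = 106.5 kcal/mol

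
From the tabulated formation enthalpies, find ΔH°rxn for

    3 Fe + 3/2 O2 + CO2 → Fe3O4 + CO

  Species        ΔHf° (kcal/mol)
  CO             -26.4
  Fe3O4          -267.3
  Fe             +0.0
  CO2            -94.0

Products: 1·(-267.3) + 1·(-26.4) = -293.7
Reactants: 3·(+0.0) + 3/2·(+0.0) + 1·(-94.0) = -94.0
ΔH°rxn = (-293.7) − (-94.0) = -199.7 kcal/mol

ΔH°rxn = -199.7 kcal/mol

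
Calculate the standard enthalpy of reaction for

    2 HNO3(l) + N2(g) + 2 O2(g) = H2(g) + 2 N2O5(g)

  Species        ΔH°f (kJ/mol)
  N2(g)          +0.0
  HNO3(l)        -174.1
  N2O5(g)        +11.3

ΔH_rxn = 370.8 kJ/mol

ΔH°rxn = Σ nΔHf°(products) − Σ nΔHf°(reactants).
Products: 1·(+0.0) + 2·(+11.3) = +22.6
Reactants: 2·(-174.1) + 1·(+0.0) + 2·(+0.0) = -348.2
ΔH_rxn = (+22.6) − (-348.2) = 370.8 kJ/mol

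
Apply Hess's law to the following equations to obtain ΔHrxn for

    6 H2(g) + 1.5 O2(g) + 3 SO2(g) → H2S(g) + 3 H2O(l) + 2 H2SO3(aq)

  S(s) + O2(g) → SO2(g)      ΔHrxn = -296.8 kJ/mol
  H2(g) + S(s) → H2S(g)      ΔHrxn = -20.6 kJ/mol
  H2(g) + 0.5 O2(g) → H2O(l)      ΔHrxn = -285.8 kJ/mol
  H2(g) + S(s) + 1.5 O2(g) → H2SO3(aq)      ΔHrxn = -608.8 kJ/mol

ΔHrxn = -1205.2 kJ/mol

equation 1 reversed and × 3: (-3)·(-296.8) = +890.4 kJ/mol
equation 2 as written: -20.6 kJ/mol
equation 3 × 3: (3)·(-285.8) = -857.4 kJ/mol
equation 4 × 2: (2)·(-608.8) = -1217.6 kJ/mol
Combining the equations, ΔHrxn = (-3)·(-296.8) + (1)·(-20.6) + (3)·(-285.8) + (2)·(-608.8) = -1205.2 kJ/mol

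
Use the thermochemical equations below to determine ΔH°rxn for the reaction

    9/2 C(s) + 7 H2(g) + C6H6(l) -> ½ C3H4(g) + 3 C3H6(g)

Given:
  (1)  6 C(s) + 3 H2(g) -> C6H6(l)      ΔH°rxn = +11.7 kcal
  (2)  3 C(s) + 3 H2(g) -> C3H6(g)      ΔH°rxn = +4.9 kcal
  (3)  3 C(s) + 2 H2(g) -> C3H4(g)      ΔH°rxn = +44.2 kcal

ΔH°rxn = 25.1 kcal

(1) reversed (C6H6(l) must end up as a reactant): -11.7 kcal
(2) × 3 (×3 to match 3 C3H6(g) in the target): (3)·(+4.9) = +14.7 kcal
(3) × 1/2 (×1/2 to match 1/2 C3H4(g) in the target): (1/2)·(+44.2) = +22.1 kcal
By Hess's law, ΔH°rxn = (-11.7) + (+14.7) + (+22.1) = 25.1 kcal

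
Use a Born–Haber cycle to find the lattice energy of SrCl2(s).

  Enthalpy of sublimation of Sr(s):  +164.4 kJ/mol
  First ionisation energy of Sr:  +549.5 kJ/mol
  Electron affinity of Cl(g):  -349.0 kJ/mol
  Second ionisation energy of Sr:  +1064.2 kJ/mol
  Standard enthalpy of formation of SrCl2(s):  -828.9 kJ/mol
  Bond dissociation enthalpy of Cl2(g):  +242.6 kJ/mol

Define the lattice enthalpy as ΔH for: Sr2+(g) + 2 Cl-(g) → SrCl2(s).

U = -2151.6 kJ/mol

ΔHf° = 1·ΔHsub + 1·(ΣIE) + 1·D(Cl2) + 2·EA + U
-828.9 = 1·(+164.4) + 1·(+1613.7) + 1·(+242.6) + 2·(-349.0) + U
U = -828.9 − (+1322.7) = -2151.6 kJ/mol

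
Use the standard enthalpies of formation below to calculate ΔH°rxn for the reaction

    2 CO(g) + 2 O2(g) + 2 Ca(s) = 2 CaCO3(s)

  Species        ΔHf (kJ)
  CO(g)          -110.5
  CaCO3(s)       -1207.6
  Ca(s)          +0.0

Products: 2·(-1207.6) = -2415.2
Reactants: 2·(-110.5) + 2·(+0.0) + 2·(+0.0) = -221.0
ΔH°rxn = (-2415.2) − (-221.0) = -2194.2 kJ

ΔH°rxn = -2194.2 kJ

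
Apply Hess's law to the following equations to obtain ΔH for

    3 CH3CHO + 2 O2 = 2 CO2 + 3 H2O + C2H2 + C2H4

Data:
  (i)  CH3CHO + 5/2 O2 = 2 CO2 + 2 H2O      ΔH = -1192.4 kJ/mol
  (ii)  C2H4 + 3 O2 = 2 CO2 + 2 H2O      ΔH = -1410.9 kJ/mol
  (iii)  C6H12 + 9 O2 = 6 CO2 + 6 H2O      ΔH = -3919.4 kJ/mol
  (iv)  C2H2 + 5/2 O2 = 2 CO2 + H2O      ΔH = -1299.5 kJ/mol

ΔH = -866.8 kJ/mol

(i) × 3 (×3 to match 3 CH3CHO in the target): (3)·(-1192.4) = -3577.2 kJ/mol
(ii) reversed (reverse to put C2H4 on the product side): +1410.9 kJ/mol
(iii): not needed (C6H12 appears nowhere else).
(iv) reversed (C2H2 must end up as a product): +1299.5 kJ/mol
Since enthalpy is a state function, ΔH = (3)·(-1192.4) + (-1)·(-1410.9) + (-1)·(-1299.5) = -866.8 kJ/mol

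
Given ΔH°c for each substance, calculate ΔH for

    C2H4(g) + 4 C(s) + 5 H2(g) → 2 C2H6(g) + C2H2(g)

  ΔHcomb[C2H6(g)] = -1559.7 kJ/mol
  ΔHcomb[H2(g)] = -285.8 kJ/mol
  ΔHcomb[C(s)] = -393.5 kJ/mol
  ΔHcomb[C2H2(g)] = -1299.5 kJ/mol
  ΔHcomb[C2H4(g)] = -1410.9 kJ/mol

ΔH = 5.0 kJ/mol

With combustion enthalpies, reactants minus products:
= [1·(-1410.9) + 4·(-393.5) + 5·(-285.8)] − [2·(-1559.7) + 1·(-1299.5)]
= 5.0 kJ/mol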